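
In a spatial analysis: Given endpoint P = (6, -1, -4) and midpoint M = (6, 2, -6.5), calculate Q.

Q = 2M - P
  = (2·6 - 6, 2·2 - (-1), 2·(-6.5) - (-4))
  = (12 - 6, 4 + 1, -13 + 4)
  = (6, 5, -9)

(6, 5, -9)


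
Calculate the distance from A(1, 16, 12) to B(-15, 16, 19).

d = √[(x₂-x₁)² + (y₂-y₁)² + (z₂-z₁)²]
  = √[(-16)² + 0² + 7²]
  = √[256 + 0 + 49]
  = √305
  ≈ 17.46

17.46


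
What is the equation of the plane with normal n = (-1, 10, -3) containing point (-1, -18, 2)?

The plane through P with normal n = (a, b, c) satisfies n·(r - P) = 0,
i.e. ax + by + cz = a·x₀ + b·y₀ + c·z₀.
d = (-1)·(-1) + 10·(-18) + (-3)·2
  = 1 - 180 - 6
  = -185
Equation: -x + 10y - 3z = -185

-x + 10y - 3z = -185


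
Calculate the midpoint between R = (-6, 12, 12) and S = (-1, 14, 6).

M = ((x₁+x₂)/2, (y₁+y₂)/2, (z₁+z₂)/2)
  = ((-6 - 1)/2, (12 + 14)/2, (12 + 6)/2)
  = (-7/2, 26/2, 18/2)
  = (-3.5, 13, 9)

(-3.5, 13, 9)


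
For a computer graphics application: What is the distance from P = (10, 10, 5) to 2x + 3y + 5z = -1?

distance = |a·x₀ + b·y₀ + c·z₀ - d| / √(a² + b² + c²)
  = |2·10 + 3·10 + 5·5 - (-1)| / √(2² + 3² + 5²)
  = |20 + 30 + 25 + 1| / √(4 + 9 + 25)
  = |76| / √38
  = 76 / 6.164
  ≈ 12.33

12.33


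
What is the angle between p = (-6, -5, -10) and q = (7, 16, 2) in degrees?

p·q = (-6)·7 + (-5)·16 + (-10)·2 = -42 - 80 - 20 = -142
|p| = √((-6)² + (-5)² + (-10)²) = √161 ≈ 12.69
|q| = √(7² + 16² + 2²) = √309 ≈ 17.58
cos θ = (p·q)/(|p||q|) = -142/(12.69·17.58) ≈ -0.6366
θ = arccos(-0.6366) ≈ 129.5°

129.5°


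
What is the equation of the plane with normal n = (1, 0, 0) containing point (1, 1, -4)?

The plane through P with normal n = (a, b, c) satisfies n·(r - P) = 0,
i.e. ax + by + cz = a·x₀ + b·y₀ + c·z₀.
d = 1·1 + 0·1 + 0·(-4)
  = 1 + 0 + 0
  = 1
Equation: x = 1

x = 1


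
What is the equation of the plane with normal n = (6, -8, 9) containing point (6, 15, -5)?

The plane through P with normal n = (a, b, c) satisfies n·(r - P) = 0,
i.e. ax + by + cz = a·x₀ + b·y₀ + c·z₀.
d = 6·6 + (-8)·15 + 9·(-5)
  = 36 - 120 - 45
  = -129
Equation: 6x - 8y + 9z = -129

6x - 8y + 9z = -129


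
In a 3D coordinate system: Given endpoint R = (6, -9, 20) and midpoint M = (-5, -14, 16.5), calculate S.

S = 2M - R
  = (2·(-5) - 6, 2·(-14) - (-9), 2·16.5 - 20)
  = (-10 - 6, -28 + 9, 33 - 20)
  = (-16, -19, 13)

(-16, -19, 13)


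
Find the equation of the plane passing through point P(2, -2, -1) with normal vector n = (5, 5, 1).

The plane through P with normal n = (a, b, c) satisfies n·(r - P) = 0,
i.e. ax + by + cz = a·x₀ + b·y₀ + c·z₀.
d = 5·2 + 5·(-2) + 1·(-1)
  = 10 - 10 - 1
  = -1
Equation: 5x + 5y + z = -1

5x + 5y + z = -1


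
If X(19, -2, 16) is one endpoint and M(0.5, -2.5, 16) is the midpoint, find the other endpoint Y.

Y = 2M - X
  = (2·0.5 - 19, 2·(-2.5) - (-2), 2·16 - 16)
  = (1 - 19, -5 + 2, 32 - 16)
  = (-18, -3, 16)

(-18, -3, 16)


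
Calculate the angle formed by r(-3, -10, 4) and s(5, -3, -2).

r·s = (-3)·5 + (-10)·(-3) + 4·(-2) = -15 + 30 - 8 = 7
|r| = √((-3)² + (-10)² + 4²) = √125 ≈ 11.18
|s| = √(5² + (-3)² + (-2)²) = √38 ≈ 6.164
cos θ = (r·s)/(|r||s|) = 7/(11.18·6.164) ≈ 0.1016
θ = arccos(0.1016) ≈ 84.17°

84.17°


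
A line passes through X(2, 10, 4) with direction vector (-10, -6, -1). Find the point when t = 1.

P(t) = X + t·d
  = (2 + (-10)·1, 10 + (-6)·1, 4 + (-1)·1)
  = (2 - 10, 10 - 6, 4 - 1)
  = (-8, 4, 3)

(-8, 4, 3)


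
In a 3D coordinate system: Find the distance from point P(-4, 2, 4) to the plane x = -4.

distance = |a·x₀ + b·y₀ + c·z₀ - d| / √(a² + b² + c²)
  = |1·(-4) + 0·2 + 0·4 - (-4)| / √(1² + 0² + 0²)
  = |-4 + 0 + 0 + 4| / √(1 + 0 + 0)
  = |0| / √1
  = 0 / 1
  ≈ 0

0


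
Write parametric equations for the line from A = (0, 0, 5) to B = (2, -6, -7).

Direction vector d = B - A = (2 + 0, -6 + 0, -7 - 5) = (2, -6, -12)
Parametric form r = A + t·d:
x = 0 + 2t, y = 0 - 6t, z = 5 - 12t

x = 0 + 2t, y = 0 - 6t, z = 5 - 12t


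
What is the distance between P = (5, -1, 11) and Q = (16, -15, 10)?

d = √[(x₂-x₁)² + (y₂-y₁)² + (z₂-z₁)²]
  = √[11² + (-14)² + (-1)²]
  = √[121 + 196 + 1]
  = √318
  ≈ 17.83

17.83


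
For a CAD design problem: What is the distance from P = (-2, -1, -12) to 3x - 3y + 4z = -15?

distance = |a·x₀ + b·y₀ + c·z₀ - d| / √(a² + b² + c²)
  = |3·(-2) + (-3)·(-1) + 4·(-12) - (-15)| / √(3² + (-3)² + 4²)
  = |-6 + 3 - 48 + 15| / √(9 + 9 + 16)
  = |-36| / √34
  = 36 / 5.831
  ≈ 6.174

6.174


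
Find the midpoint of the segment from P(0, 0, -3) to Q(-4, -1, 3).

M = ((x₁+x₂)/2, (y₁+y₂)/2, (z₁+z₂)/2)
  = ((0 - 4)/2, (0 - 1)/2, (-3 + 3)/2)
  = (-4/2, -1/2, 0/2)
  = (-2, -0.5, 0)

(-2, -0.5, 0)


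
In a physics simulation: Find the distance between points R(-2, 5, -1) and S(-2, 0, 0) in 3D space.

d = √[(x₂-x₁)² + (y₂-y₁)² + (z₂-z₁)²]
  = √[0² + (-5)² + 1²]
  = √[0 + 25 + 1]
  = √26
  ≈ 5.099

5.099


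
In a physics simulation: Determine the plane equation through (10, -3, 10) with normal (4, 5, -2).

The plane through P with normal n = (a, b, c) satisfies n·(r - P) = 0,
i.e. ax + by + cz = a·x₀ + b·y₀ + c·z₀.
d = 4·10 + 5·(-3) + (-2)·10
  = 40 - 15 - 20
  = 5
Equation: 4x + 5y - 2z = 5

4x + 5y - 2z = 5


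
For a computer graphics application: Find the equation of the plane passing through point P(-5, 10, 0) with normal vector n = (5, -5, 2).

The plane through P with normal n = (a, b, c) satisfies n·(r - P) = 0,
i.e. ax + by + cz = a·x₀ + b·y₀ + c·z₀.
d = 5·(-5) + (-5)·10 + 2·0
  = -25 - 50 + 0
  = -75
Equation: 5x - 5y + 2z = -75

5x - 5y + 2z = -75


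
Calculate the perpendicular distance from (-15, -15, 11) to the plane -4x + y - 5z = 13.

distance = |a·x₀ + b·y₀ + c·z₀ - d| / √(a² + b² + c²)
  = |(-4)·(-15) + 1·(-15) + (-5)·11 - 13| / √((-4)² + 1² + (-5)²)
  = |60 - 15 - 55 - 13| / √(16 + 1 + 25)
  = |-23| / √42
  = 23 / 6.481
  ≈ 3.549

3.549


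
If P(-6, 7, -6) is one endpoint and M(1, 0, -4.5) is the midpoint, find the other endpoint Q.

Q = 2M - P
  = (2·1 - (-6), 2·0 - 7, 2·(-4.5) - (-6))
  = (2 + 6, 0 - 7, -9 + 6)
  = (8, -7, -3)

(8, -7, -3)


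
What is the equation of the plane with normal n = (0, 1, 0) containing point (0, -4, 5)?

The plane through P with normal n = (a, b, c) satisfies n·(r - P) = 0,
i.e. ax + by + cz = a·x₀ + b·y₀ + c·z₀.
d = 0·0 + 1·(-4) + 0·5
  = 0 - 4 + 0
  = -4
Equation: y = -4

y = -4


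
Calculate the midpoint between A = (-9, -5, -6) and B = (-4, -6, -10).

M = ((x₁+x₂)/2, (y₁+y₂)/2, (z₁+z₂)/2)
  = ((-9 - 4)/2, (-5 - 6)/2, (-6 - 10)/2)
  = (-13/2, -11/2, -16/2)
  = (-6.5, -5.5, -8)

(-6.5, -5.5, -8)


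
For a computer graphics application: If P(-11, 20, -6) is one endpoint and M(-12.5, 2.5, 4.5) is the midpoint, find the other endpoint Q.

Q = 2M - P
  = (2·(-12.5) - (-11), 2·2.5 - 20, 2·4.5 - (-6))
  = (-25 + 11, 5 - 20, 9 + 6)
  = (-14, -15, 15)

(-14, -15, 15)


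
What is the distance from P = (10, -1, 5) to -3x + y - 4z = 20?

distance = |a·x₀ + b·y₀ + c·z₀ - d| / √(a² + b² + c²)
  = |(-3)·10 + 1·(-1) + (-4)·5 - 20| / √((-3)² + 1² + (-4)²)
  = |-30 - 1 - 20 - 20| / √(9 + 1 + 16)
  = |-71| / √26
  = 71 / 5.099
  ≈ 13.92

13.92


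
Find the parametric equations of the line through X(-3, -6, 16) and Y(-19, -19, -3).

Direction vector d = Y - X = (-19 + 3, -19 + 6, -3 - 16) = (-16, -13, -19)
Parametric form r = X + t·d:
x = -3 - 16t, y = -6 - 13t, z = 16 - 19t

x = -3 - 16t, y = -6 - 13t, z = 16 - 19t


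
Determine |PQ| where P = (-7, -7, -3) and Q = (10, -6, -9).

d = √[(x₂-x₁)² + (y₂-y₁)² + (z₂-z₁)²]
  = √[17² + 1² + (-6)²]
  = √[289 + 1 + 36]
  = √326
  ≈ 18.06

18.06


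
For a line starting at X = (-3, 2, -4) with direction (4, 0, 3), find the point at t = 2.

P(t) = X + t·d
  = (-3 + 4·2, 2 + 0·2, -4 + 3·2)
  = (-3 + 8, 2 + 0, -4 + 6)
  = (5, 2, 2)

(5, 2, 2)


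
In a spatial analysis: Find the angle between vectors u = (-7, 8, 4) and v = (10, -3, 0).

u·v = (-7)·10 + 8·(-3) + 4·0 = -70 - 24 + 0 = -94
|u| = √((-7)² + 8² + 4²) = √129 ≈ 11.36
|v| = √(10² + (-3)² + 0²) = √109 ≈ 10.44
cos θ = (u·v)/(|u||v|) = -94/(11.36·10.44) ≈ -0.7927
θ = arccos(-0.7927) ≈ 142.4°

142.4°


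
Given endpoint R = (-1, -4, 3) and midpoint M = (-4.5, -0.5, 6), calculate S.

S = 2M - R
  = (2·(-4.5) - (-1), 2·(-0.5) - (-4), 2·6 - 3)
  = (-9 + 1, -1 + 4, 12 - 3)
  = (-8, 3, 9)

(-8, 3, 9)


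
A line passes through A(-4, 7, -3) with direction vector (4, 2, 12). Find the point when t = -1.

P(t) = A + t·d
  = (-4 + 4·(-1), 7 + 2·(-1), -3 + 12·(-1))
  = (-4 - 4, 7 - 2, -3 - 12)
  = (-8, 5, -15)

(-8, 5, -15)


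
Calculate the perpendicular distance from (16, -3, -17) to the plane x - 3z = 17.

distance = |a·x₀ + b·y₀ + c·z₀ - d| / √(a² + b² + c²)
  = |1·16 + 0·(-3) + (-3)·(-17) - 17| / √(1² + 0² + (-3)²)
  = |16 + 0 + 51 - 17| / √(1 + 0 + 9)
  = |50| / √10
  = 50 / 3.162
  ≈ 15.81

15.81


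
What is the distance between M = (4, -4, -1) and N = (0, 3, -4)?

d = √[(x₂-x₁)² + (y₂-y₁)² + (z₂-z₁)²]
  = √[(-4)² + 7² + (-3)²]
  = √[16 + 49 + 9]
  = √74
  ≈ 8.602

8.602


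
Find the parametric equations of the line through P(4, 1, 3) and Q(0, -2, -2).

Direction vector d = Q - P = (0 - 4, -2 - 1, -2 - 3) = (-4, -3, -5)
Parametric form r = P + t·d:
x = 4 - 4t, y = 1 - 3t, z = 3 - 5t

x = 4 - 4t, y = 1 - 3t, z = 3 - 5t


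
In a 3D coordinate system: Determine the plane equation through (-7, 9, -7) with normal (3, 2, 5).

The plane through P with normal n = (a, b, c) satisfies n·(r - P) = 0,
i.e. ax + by + cz = a·x₀ + b·y₀ + c·z₀.
d = 3·(-7) + 2·9 + 5·(-7)
  = -21 + 18 - 35
  = -38
Equation: 3x + 2y + 5z = -38

3x + 2y + 5z = -38


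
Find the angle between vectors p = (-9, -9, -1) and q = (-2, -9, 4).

p·q = (-9)·(-2) + (-9)·(-9) + (-1)·4 = 18 + 81 - 4 = 95
|p| = √((-9)² + (-9)² + (-1)²) = √163 ≈ 12.77
|q| = √((-2)² + (-9)² + 4²) = √101 ≈ 10.05
cos θ = (p·q)/(|p||q|) = 95/(12.77·10.05) ≈ 0.7404
θ = arccos(0.7404) ≈ 42.23°

42.23°


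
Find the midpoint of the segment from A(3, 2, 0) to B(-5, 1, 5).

M = ((x₁+x₂)/2, (y₁+y₂)/2, (z₁+z₂)/2)
  = ((3 - 5)/2, (2 + 1)/2, (0 + 5)/2)
  = (-2/2, 3/2, 5/2)
  = (-1, 1.5, 2.5)

(-1, 1.5, 2.5)


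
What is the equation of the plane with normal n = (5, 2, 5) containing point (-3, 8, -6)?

The plane through P with normal n = (a, b, c) satisfies n·(r - P) = 0,
i.e. ax + by + cz = a·x₀ + b·y₀ + c·z₀.
d = 5·(-3) + 2·8 + 5·(-6)
  = -15 + 16 - 30
  = -29
Equation: 5x + 2y + 5z = -29

5x + 2y + 5z = -29


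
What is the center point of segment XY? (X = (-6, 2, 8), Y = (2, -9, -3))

M = ((x₁+x₂)/2, (y₁+y₂)/2, (z₁+z₂)/2)
  = ((-6 + 2)/2, (2 - 9)/2, (8 - 3)/2)
  = (-4/2, -7/2, 5/2)
  = (-2, -3.5, 2.5)

(-2, -3.5, 2.5)


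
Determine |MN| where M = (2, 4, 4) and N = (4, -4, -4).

d = √[(x₂-x₁)² + (y₂-y₁)² + (z₂-z₁)²]
  = √[2² + (-8)² + (-8)²]
  = √[4 + 64 + 64]
  = √132
  ≈ 11.49

11.49


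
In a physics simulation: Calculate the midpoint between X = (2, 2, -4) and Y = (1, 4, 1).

M = ((x₁+x₂)/2, (y₁+y₂)/2, (z₁+z₂)/2)
  = ((2 + 1)/2, (2 + 4)/2, (-4 + 1)/2)
  = (3/2, 6/2, -3/2)
  = (1.5, 3, -1.5)

(1.5, 3, -1.5)


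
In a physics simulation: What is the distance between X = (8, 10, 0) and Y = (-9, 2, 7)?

d = √[(x₂-x₁)² + (y₂-y₁)² + (z₂-z₁)²]
  = √[(-17)² + (-8)² + 7²]
  = √[289 + 64 + 49]
  = √402
  ≈ 20.05

20.05


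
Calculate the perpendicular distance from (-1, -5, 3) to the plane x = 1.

distance = |a·x₀ + b·y₀ + c·z₀ - d| / √(a² + b² + c²)
  = |1·(-1) + 0·(-5) + 0·3 - 1| / √(1² + 0² + 0²)
  = |-1 + 0 + 0 - 1| / √(1 + 0 + 0)
  = |-2| / √1
  = 2 / 1
  ≈ 2

2


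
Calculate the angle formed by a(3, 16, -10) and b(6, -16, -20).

a·b = 3·6 + 16·(-16) + (-10)·(-20) = 18 - 256 + 200 = -38
|a| = √(3² + 16² + (-10)²) = √365 ≈ 19.1
|b| = √(6² + (-16)² + (-20)²) = √692 ≈ 26.31
cos θ = (a·b)/(|a||b|) = -38/(19.1·26.31) ≈ -0.07561
θ = arccos(-0.07561) ≈ 94.34°

94.34°


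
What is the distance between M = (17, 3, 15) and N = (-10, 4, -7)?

d = √[(x₂-x₁)² + (y₂-y₁)² + (z₂-z₁)²]
  = √[(-27)² + 1² + (-22)²]
  = √[729 + 1 + 484]
  = √1214
  ≈ 34.84

34.84


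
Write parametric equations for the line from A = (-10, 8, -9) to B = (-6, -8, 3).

Direction vector d = B - A = (-6 + 10, -8 - 8, 3 + 9) = (4, -16, 12)
Parametric form r = A + t·d:
x = -10 + 4t, y = 8 - 16t, z = -9 + 12t

x = -10 + 4t, y = 8 - 16t, z = -9 + 12t


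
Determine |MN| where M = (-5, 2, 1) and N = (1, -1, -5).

d = √[(x₂-x₁)² + (y₂-y₁)² + (z₂-z₁)²]
  = √[6² + (-3)² + (-6)²]
  = √[36 + 9 + 36]
  = √81
  ≈ 9

9


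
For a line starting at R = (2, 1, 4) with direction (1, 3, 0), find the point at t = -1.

P(t) = R + t·d
  = (2 + 1·(-1), 1 + 3·(-1), 4 + 0·(-1))
  = (2 - 1, 1 - 3, 4 + 0)
  = (1, -2, 4)

(1, -2, 4)


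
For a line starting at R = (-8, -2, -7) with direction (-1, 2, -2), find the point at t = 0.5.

P(t) = R + t·d
  = (-8 + (-1)·0.5, -2 + 2·0.5, -7 + (-2)·0.5)
  = (-8 - 0.5, -2 + 1, -7 - 1)
  = (-8.5, -1, -8)

(-8.5, -1, -8)


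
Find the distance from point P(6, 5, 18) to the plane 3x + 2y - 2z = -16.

distance = |a·x₀ + b·y₀ + c·z₀ - d| / √(a² + b² + c²)
  = |3·6 + 2·5 + (-2)·18 - (-16)| / √(3² + 2² + (-2)²)
  = |18 + 10 - 36 + 16| / √(9 + 4 + 4)
  = |8| / √17
  = 8 / 4.123
  ≈ 1.94

1.94


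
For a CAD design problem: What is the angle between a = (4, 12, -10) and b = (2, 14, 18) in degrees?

a·b = 4·2 + 12·14 + (-10)·18 = 8 + 168 - 180 = -4
|a| = √(4² + 12² + (-10)²) = √260 ≈ 16.12
|b| = √(2² + 14² + 18²) = √524 ≈ 22.89
cos θ = (a·b)/(|a||b|) = -4/(16.12·22.89) ≈ -0.01084
θ = arccos(-0.01084) ≈ 90.62°

90.62°


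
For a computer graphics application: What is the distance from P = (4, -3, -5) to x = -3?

distance = |a·x₀ + b·y₀ + c·z₀ - d| / √(a² + b² + c²)
  = |1·4 + 0·(-3) + 0·(-5) - (-3)| / √(1² + 0² + 0²)
  = |4 + 0 + 0 + 3| / √(1 + 0 + 0)
  = |7| / √1
  = 7 / 1
  ≈ 7

7


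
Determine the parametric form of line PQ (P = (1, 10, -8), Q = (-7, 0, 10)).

Direction vector d = Q - P = (-7 - 1, 0 - 10, 10 + 8) = (-8, -10, 18)
Parametric form r = P + t·d:
x = 1 - 8t, y = 10 - 10t, z = -8 + 18t

x = 1 - 8t, y = 10 - 10t, z = -8 + 18t


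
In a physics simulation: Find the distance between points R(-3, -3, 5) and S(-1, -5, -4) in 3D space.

d = √[(x₂-x₁)² + (y₂-y₁)² + (z₂-z₁)²]
  = √[2² + (-2)² + (-9)²]
  = √[4 + 4 + 81]
  = √89
  ≈ 9.434

9.434


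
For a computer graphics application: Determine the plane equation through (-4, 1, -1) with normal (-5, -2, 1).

The plane through P with normal n = (a, b, c) satisfies n·(r - P) = 0,
i.e. ax + by + cz = a·x₀ + b·y₀ + c·z₀.
d = (-5)·(-4) + (-2)·1 + 1·(-1)
  = 20 - 2 - 1
  = 17
Equation: -5x - 2y + z = 17

-5x - 2y + z = 17


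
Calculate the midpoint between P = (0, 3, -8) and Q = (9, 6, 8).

M = ((x₁+x₂)/2, (y₁+y₂)/2, (z₁+z₂)/2)
  = ((0 + 9)/2, (3 + 6)/2, (-8 + 8)/2)
  = (9/2, 9/2, 0/2)
  = (4.5, 4.5, 0)

(4.5, 4.5, 0)


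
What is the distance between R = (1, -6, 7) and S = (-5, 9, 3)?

d = √[(x₂-x₁)² + (y₂-y₁)² + (z₂-z₁)²]
  = √[(-6)² + 15² + (-4)²]
  = √[36 + 225 + 16]
  = √277
  ≈ 16.64

16.64


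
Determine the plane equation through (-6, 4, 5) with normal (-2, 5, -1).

The plane through P with normal n = (a, b, c) satisfies n·(r - P) = 0,
i.e. ax + by + cz = a·x₀ + b·y₀ + c·z₀.
d = (-2)·(-6) + 5·4 + (-1)·5
  = 12 + 20 - 5
  = 27
Equation: -2x + 5y - z = 27

-2x + 5y - z = 27


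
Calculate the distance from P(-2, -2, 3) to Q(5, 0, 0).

d = √[(x₂-x₁)² + (y₂-y₁)² + (z₂-z₁)²]
  = √[7² + 2² + (-3)²]
  = √[49 + 4 + 9]
  = √62
  ≈ 7.874

7.874


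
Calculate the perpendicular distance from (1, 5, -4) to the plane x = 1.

distance = |a·x₀ + b·y₀ + c·z₀ - d| / √(a² + b² + c²)
  = |1·1 + 0·5 + 0·(-4) - 1| / √(1² + 0² + 0²)
  = |1 + 0 + 0 - 1| / √(1 + 0 + 0)
  = |0| / √1
  = 0 / 1
  ≈ 0

0


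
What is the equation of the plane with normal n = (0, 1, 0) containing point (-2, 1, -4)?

The plane through P with normal n = (a, b, c) satisfies n·(r - P) = 0,
i.e. ax + by + cz = a·x₀ + b·y₀ + c·z₀.
d = 0·(-2) + 1·1 + 0·(-4)
  = 0 + 1 + 0
  = 1
Equation: y = 1

y = 1


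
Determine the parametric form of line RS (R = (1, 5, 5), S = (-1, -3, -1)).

Direction vector d = S - R = (-1 - 1, -3 - 5, -1 - 5) = (-2, -8, -6)
Parametric form r = R + t·d:
x = 1 - 2t, y = 5 - 8t, z = 5 - 6t

x = 1 - 2t, y = 5 - 8t, z = 5 - 6t


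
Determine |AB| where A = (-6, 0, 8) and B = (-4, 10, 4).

d = √[(x₂-x₁)² + (y₂-y₁)² + (z₂-z₁)²]
  = √[2² + 10² + (-4)²]
  = √[4 + 100 + 16]
  = √120
  ≈ 10.95

10.95


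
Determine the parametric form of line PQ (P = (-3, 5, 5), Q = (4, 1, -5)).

Direction vector d = Q - P = (4 + 3, 1 - 5, -5 - 5) = (7, -4, -10)
Parametric form r = P + t·d:
x = -3 + 7t, y = 5 - 4t, z = 5 - 10t

x = -3 + 7t, y = 5 - 4t, z = 5 - 10t


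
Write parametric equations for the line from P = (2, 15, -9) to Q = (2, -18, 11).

Direction vector d = Q - P = (2 - 2, -18 - 15, 11 + 9) = (0, -33, 20)
Parametric form r = P + t·d:
x = 2, y = 15 - 33t, z = -9 + 20t

x = 2, y = 15 - 33t, z = -9 + 20t


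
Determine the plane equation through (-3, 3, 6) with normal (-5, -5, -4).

The plane through P with normal n = (a, b, c) satisfies n·(r - P) = 0,
i.e. ax + by + cz = a·x₀ + b·y₀ + c·z₀.
d = (-5)·(-3) + (-5)·3 + (-4)·6
  = 15 - 15 - 24
  = -24
Equation: -5x - 5y - 4z = -24

-5x - 5y - 4z = -24


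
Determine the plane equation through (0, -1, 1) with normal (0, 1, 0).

The plane through P with normal n = (a, b, c) satisfies n·(r - P) = 0,
i.e. ax + by + cz = a·x₀ + b·y₀ + c·z₀.
d = 0·0 + 1·(-1) + 0·1
  = 0 - 1 + 0
  = -1
Equation: y = -1

y = -1


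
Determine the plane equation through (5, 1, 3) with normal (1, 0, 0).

The plane through P with normal n = (a, b, c) satisfies n·(r - P) = 0,
i.e. ax + by + cz = a·x₀ + b·y₀ + c·z₀.
d = 1·5 + 0·1 + 0·3
  = 5 + 0 + 0
  = 5
Equation: x = 5

x = 5


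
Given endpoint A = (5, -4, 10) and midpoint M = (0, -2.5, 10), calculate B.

B = 2M - A
  = (2·0 - 5, 2·(-2.5) - (-4), 2·10 - 10)
  = (0 - 5, -5 + 4, 20 - 10)
  = (-5, -1, 10)

(-5, -1, 10)


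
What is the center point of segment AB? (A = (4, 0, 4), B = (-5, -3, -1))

M = ((x₁+x₂)/2, (y₁+y₂)/2, (z₁+z₂)/2)
  = ((4 - 5)/2, (0 - 3)/2, (4 - 1)/2)
  = (-1/2, -3/2, 3/2)
  = (-0.5, -1.5, 1.5)

(-0.5, -1.5, 1.5)


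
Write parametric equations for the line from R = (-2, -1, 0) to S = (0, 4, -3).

Direction vector d = S - R = (0 + 2, 4 + 1, -3 + 0) = (2, 5, -3)
Parametric form r = R + t·d:
x = -2 + 2t, y = -1 + 5t, z = 0 - 3t

x = -2 + 2t, y = -1 + 5t, z = 0 - 3t


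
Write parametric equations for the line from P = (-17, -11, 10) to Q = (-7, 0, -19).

Direction vector d = Q - P = (-7 + 17, 0 + 11, -19 - 10) = (10, 11, -29)
Parametric form r = P + t·d:
x = -17 + 10t, y = -11 + 11t, z = 10 - 29t

x = -17 + 10t, y = -11 + 11t, z = 10 - 29t


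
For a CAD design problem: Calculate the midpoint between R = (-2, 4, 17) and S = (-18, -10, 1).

M = ((x₁+x₂)/2, (y₁+y₂)/2, (z₁+z₂)/2)
  = ((-2 - 18)/2, (4 - 10)/2, (17 + 1)/2)
  = (-20/2, -6/2, 18/2)
  = (-10, -3, 9)

(-10, -3, 9)


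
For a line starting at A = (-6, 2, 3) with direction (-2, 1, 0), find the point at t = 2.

P(t) = A + t·d
  = (-6 + (-2)·2, 2 + 1·2, 3 + 0·2)
  = (-6 - 4, 2 + 2, 3 + 0)
  = (-10, 4, 3)

(-10, 4, 3)


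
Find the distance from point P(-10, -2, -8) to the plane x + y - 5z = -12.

distance = |a·x₀ + b·y₀ + c·z₀ - d| / √(a² + b² + c²)
  = |1·(-10) + 1·(-2) + (-5)·(-8) - (-12)| / √(1² + 1² + (-5)²)
  = |-10 - 2 + 40 + 12| / √(1 + 1 + 25)
  = |40| / √27
  = 40 / 5.196
  ≈ 7.698

7.698


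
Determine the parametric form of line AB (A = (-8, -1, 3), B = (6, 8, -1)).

Direction vector d = B - A = (6 + 8, 8 + 1, -1 - 3) = (14, 9, -4)
Parametric form r = A + t·d:
x = -8 + 14t, y = -1 + 9t, z = 3 - 4t

x = -8 + 14t, y = -1 + 9t, z = 3 - 4t


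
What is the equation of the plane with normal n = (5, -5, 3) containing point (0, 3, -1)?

The plane through P with normal n = (a, b, c) satisfies n·(r - P) = 0,
i.e. ax + by + cz = a·x₀ + b·y₀ + c·z₀.
d = 5·0 + (-5)·3 + 3·(-1)
  = 0 - 15 - 3
  = -18
Equation: 5x - 5y + 3z = -18

5x - 5y + 3z = -18


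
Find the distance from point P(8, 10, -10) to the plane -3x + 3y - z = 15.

distance = |a·x₀ + b·y₀ + c·z₀ - d| / √(a² + b² + c²)
  = |(-3)·8 + 3·10 + (-1)·(-10) - 15| / √((-3)² + 3² + (-1)²)
  = |-24 + 30 + 10 - 15| / √(9 + 9 + 1)
  = |1| / √19
  = 1 / 4.359
  ≈ 0.2294

0.2294


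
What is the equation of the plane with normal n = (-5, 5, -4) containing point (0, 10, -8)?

The plane through P with normal n = (a, b, c) satisfies n·(r - P) = 0,
i.e. ax + by + cz = a·x₀ + b·y₀ + c·z₀.
d = (-5)·0 + 5·10 + (-4)·(-8)
  = 0 + 50 + 32
  = 82
Equation: -5x + 5y - 4z = 82

-5x + 5y - 4z = 82


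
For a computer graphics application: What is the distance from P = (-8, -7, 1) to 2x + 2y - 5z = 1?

distance = |a·x₀ + b·y₀ + c·z₀ - d| / √(a² + b² + c²)
  = |2·(-8) + 2·(-7) + (-5)·1 - 1| / √(2² + 2² + (-5)²)
  = |-16 - 14 - 5 - 1| / √(4 + 4 + 25)
  = |-36| / √33
  = 36 / 5.745
  ≈ 6.267

6.267


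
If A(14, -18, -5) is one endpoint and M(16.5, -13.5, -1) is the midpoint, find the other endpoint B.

B = 2M - A
  = (2·16.5 - 14, 2·(-13.5) - (-18), 2·(-1) - (-5))
  = (33 - 14, -27 + 18, -2 + 5)
  = (19, -9, 3)

(19, -9, 3)


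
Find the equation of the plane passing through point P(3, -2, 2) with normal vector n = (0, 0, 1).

The plane through P with normal n = (a, b, c) satisfies n·(r - P) = 0,
i.e. ax + by + cz = a·x₀ + b·y₀ + c·z₀.
d = 0·3 + 0·(-2) + 1·2
  = 0 + 0 + 2
  = 2
Equation: z = 2

z = 2


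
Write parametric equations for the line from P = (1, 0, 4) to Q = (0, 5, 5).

Direction vector d = Q - P = (0 - 1, 5 + 0, 5 - 4) = (-1, 5, 1)
Parametric form r = P + t·d:
x = 1 - t, y = 0 + 5t, z = 4 + t

x = 1 - t, y = 0 + 5t, z = 4 + t


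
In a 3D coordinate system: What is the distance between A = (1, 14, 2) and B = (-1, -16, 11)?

d = √[(x₂-x₁)² + (y₂-y₁)² + (z₂-z₁)²]
  = √[(-2)² + (-30)² + 9²]
  = √[4 + 900 + 81]
  = √985
  ≈ 31.38

31.38


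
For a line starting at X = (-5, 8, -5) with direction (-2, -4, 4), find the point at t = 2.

P(t) = X + t·d
  = (-5 + (-2)·2, 8 + (-4)·2, -5 + 4·2)
  = (-5 - 4, 8 - 8, -5 + 8)
  = (-9, 0, 3)

(-9, 0, 3)


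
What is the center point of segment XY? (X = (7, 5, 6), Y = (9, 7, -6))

M = ((x₁+x₂)/2, (y₁+y₂)/2, (z₁+z₂)/2)
  = ((7 + 9)/2, (5 + 7)/2, (6 - 6)/2)
  = (16/2, 12/2, 0/2)
  = (8, 6, 0)

(8, 6, 0)


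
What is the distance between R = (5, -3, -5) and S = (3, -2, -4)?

d = √[(x₂-x₁)² + (y₂-y₁)² + (z₂-z₁)²]
  = √[(-2)² + 1² + 1²]
  = √[4 + 1 + 1]
  = √6
  ≈ 2.449

2.449


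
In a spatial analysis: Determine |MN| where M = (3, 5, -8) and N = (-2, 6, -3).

d = √[(x₂-x₁)² + (y₂-y₁)² + (z₂-z₁)²]
  = √[(-5)² + 1² + 5²]
  = √[25 + 1 + 25]
  = √51
  ≈ 7.141

7.141


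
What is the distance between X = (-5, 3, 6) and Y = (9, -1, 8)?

d = √[(x₂-x₁)² + (y₂-y₁)² + (z₂-z₁)²]
  = √[14² + (-4)² + 2²]
  = √[196 + 16 + 4]
  = √216
  ≈ 14.7

14.7


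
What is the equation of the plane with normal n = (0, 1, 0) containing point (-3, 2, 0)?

The plane through P with normal n = (a, b, c) satisfies n·(r - P) = 0,
i.e. ax + by + cz = a·x₀ + b·y₀ + c·z₀.
d = 0·(-3) + 1·2 + 0·0
  = 0 + 2 + 0
  = 2
Equation: y = 2

y = 2


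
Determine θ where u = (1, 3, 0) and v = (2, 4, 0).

u·v = 1·2 + 3·4 + 0·0 = 2 + 12 + 0 = 14
|u| = √(1² + 3² + 0²) = √10 ≈ 3.162
|v| = √(2² + 4² + 0²) = √20 ≈ 4.472
cos θ = (u·v)/(|u||v|) = 14/(3.162·4.472) ≈ 0.9899
θ = arccos(0.9899) ≈ 8.13°

8.13°


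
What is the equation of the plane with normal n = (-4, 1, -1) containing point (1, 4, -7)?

The plane through P with normal n = (a, b, c) satisfies n·(r - P) = 0,
i.e. ax + by + cz = a·x₀ + b·y₀ + c·z₀.
d = (-4)·1 + 1·4 + (-1)·(-7)
  = -4 + 4 + 7
  = 7
Equation: -4x + y - z = 7

-4x + y - z = 7


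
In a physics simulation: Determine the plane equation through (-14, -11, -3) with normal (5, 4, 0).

The plane through P with normal n = (a, b, c) satisfies n·(r - P) = 0,
i.e. ax + by + cz = a·x₀ + b·y₀ + c·z₀.
d = 5·(-14) + 4·(-11) + 0·(-3)
  = -70 - 44 + 0
  = -114
Equation: 5x + 4y = -114

5x + 4y = -114


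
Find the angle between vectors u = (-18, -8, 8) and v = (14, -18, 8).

u·v = (-18)·14 + (-8)·(-18) + 8·8 = -252 + 144 + 64 = -44
|u| = √((-18)² + (-8)² + 8²) = √452 ≈ 21.26
|v| = √(14² + (-18)² + 8²) = √584 ≈ 24.17
cos θ = (u·v)/(|u||v|) = -44/(21.26·24.17) ≈ -0.08564
θ = arccos(-0.08564) ≈ 94.91°

94.91°


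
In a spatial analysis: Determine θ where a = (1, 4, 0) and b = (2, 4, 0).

a·b = 1·2 + 4·4 + 0·0 = 2 + 16 + 0 = 18
|a| = √(1² + 4² + 0²) = √17 ≈ 4.123
|b| = √(2² + 4² + 0²) = √20 ≈ 4.472
cos θ = (a·b)/(|a||b|) = 18/(4.123·4.472) ≈ 0.9762
θ = arccos(0.9762) ≈ 12.53°

12.53°


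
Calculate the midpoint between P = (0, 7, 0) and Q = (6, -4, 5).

M = ((x₁+x₂)/2, (y₁+y₂)/2, (z₁+z₂)/2)
  = ((0 + 6)/2, (7 - 4)/2, (0 + 5)/2)
  = (6/2, 3/2, 5/2)
  = (3, 1.5, 2.5)

(3, 1.5, 2.5)


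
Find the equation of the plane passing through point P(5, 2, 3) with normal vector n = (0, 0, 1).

The plane through P with normal n = (a, b, c) satisfies n·(r - P) = 0,
i.e. ax + by + cz = a·x₀ + b·y₀ + c·z₀.
d = 0·5 + 0·2 + 1·3
  = 0 + 0 + 3
  = 3
Equation: z = 3

z = 3


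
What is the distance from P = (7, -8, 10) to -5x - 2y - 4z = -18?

distance = |a·x₀ + b·y₀ + c·z₀ - d| / √(a² + b² + c²)
  = |(-5)·7 + (-2)·(-8) + (-4)·10 - (-18)| / √((-5)² + (-2)² + (-4)²)
  = |-35 + 16 - 40 + 18| / √(25 + 4 + 16)
  = |-41| / √45
  = 41 / 6.708
  ≈ 6.112

6.112


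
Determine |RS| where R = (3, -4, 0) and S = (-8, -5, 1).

d = √[(x₂-x₁)² + (y₂-y₁)² + (z₂-z₁)²]
  = √[(-11)² + (-1)² + 1²]
  = √[121 + 1 + 1]
  = √123
  ≈ 11.09

11.09


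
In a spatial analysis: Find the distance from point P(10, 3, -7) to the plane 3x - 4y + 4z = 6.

distance = |a·x₀ + b·y₀ + c·z₀ - d| / √(a² + b² + c²)
  = |3·10 + (-4)·3 + 4·(-7) - 6| / √(3² + (-4)² + 4²)
  = |30 - 12 - 28 - 6| / √(9 + 16 + 16)
  = |-16| / √41
  = 16 / 6.403
  ≈ 2.499

2.499


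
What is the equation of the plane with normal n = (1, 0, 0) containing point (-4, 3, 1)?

The plane through P with normal n = (a, b, c) satisfies n·(r - P) = 0,
i.e. ax + by + cz = a·x₀ + b·y₀ + c·z₀.
d = 1·(-4) + 0·3 + 0·1
  = -4 + 0 + 0
  = -4
Equation: x = -4

x = -4


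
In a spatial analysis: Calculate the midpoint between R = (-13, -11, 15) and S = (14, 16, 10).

M = ((x₁+x₂)/2, (y₁+y₂)/2, (z₁+z₂)/2)
  = ((-13 + 14)/2, (-11 + 16)/2, (15 + 10)/2)
  = (1/2, 5/2, 25/2)
  = (0.5, 2.5, 12.5)

(0.5, 2.5, 12.5)


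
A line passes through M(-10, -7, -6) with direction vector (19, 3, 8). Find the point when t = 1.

P(t) = M + t·d
  = (-10 + 19·1, -7 + 3·1, -6 + 8·1)
  = (-10 + 19, -7 + 3, -6 + 8)
  = (9, -4, 2)

(9, -4, 2)


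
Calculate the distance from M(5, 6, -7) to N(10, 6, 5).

d = √[(x₂-x₁)² + (y₂-y₁)² + (z₂-z₁)²]
  = √[5² + 0² + 12²]
  = √[25 + 0 + 144]
  = √169
  ≈ 13

13


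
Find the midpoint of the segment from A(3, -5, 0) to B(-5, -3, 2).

M = ((x₁+x₂)/2, (y₁+y₂)/2, (z₁+z₂)/2)
  = ((3 - 5)/2, (-5 - 3)/2, (0 + 2)/2)
  = (-2/2, -8/2, 2/2)
  = (-1, -4, 1)

(-1, -4, 1)


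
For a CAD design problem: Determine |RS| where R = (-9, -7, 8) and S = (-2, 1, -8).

d = √[(x₂-x₁)² + (y₂-y₁)² + (z₂-z₁)²]
  = √[7² + 8² + (-16)²]
  = √[49 + 64 + 256]
  = √369
  ≈ 19.21

19.21


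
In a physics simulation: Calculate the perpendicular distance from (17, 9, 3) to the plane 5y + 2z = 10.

distance = |a·x₀ + b·y₀ + c·z₀ - d| / √(a² + b² + c²)
  = |0·17 + 5·9 + 2·3 - 10| / √(0² + 5² + 2²)
  = |0 + 45 + 6 - 10| / √(0 + 25 + 4)
  = |41| / √29
  = 41 / 5.385
  ≈ 7.614

7.614


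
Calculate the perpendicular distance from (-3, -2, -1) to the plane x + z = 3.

distance = |a·x₀ + b·y₀ + c·z₀ - d| / √(a² + b² + c²)
  = |1·(-3) + 0·(-2) + 1·(-1) - 3| / √(1² + 0² + 1²)
  = |-3 + 0 - 1 - 3| / √(1 + 0 + 1)
  = |-7| / √2
  = 7 / 1.414
  ≈ 4.95

4.95


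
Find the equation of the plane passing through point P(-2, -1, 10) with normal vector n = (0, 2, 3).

The plane through P with normal n = (a, b, c) satisfies n·(r - P) = 0,
i.e. ax + by + cz = a·x₀ + b·y₀ + c·z₀.
d = 0·(-2) + 2·(-1) + 3·10
  = 0 - 2 + 30
  = 28
Equation: 2y + 3z = 28

2y + 3z = 28


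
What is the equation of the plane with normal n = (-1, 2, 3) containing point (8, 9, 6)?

The plane through P with normal n = (a, b, c) satisfies n·(r - P) = 0,
i.e. ax + by + cz = a·x₀ + b·y₀ + c·z₀.
d = (-1)·8 + 2·9 + 3·6
  = -8 + 18 + 18
  = 28
Equation: -x + 2y + 3z = 28

-x + 2y + 3z = 28


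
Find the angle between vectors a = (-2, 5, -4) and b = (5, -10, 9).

a·b = (-2)·5 + 5·(-10) + (-4)·9 = -10 - 50 - 36 = -96
|a| = √((-2)² + 5² + (-4)²) = √45 ≈ 6.708
|b| = √(5² + (-10)² + 9²) = √206 ≈ 14.35
cos θ = (a·b)/(|a||b|) = -96/(6.708·14.35) ≈ -0.9971
θ = arccos(-0.9971) ≈ 175.6°

175.6°


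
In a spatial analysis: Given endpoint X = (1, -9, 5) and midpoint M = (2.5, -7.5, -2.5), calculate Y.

Y = 2M - X
  = (2·2.5 - 1, 2·(-7.5) - (-9), 2·(-2.5) - 5)
  = (5 - 1, -15 + 9, -5 - 5)
  = (4, -6, -10)

(4, -6, -10)


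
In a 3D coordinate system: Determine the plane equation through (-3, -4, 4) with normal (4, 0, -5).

The plane through P with normal n = (a, b, c) satisfies n·(r - P) = 0,
i.e. ax + by + cz = a·x₀ + b·y₀ + c·z₀.
d = 4·(-3) + 0·(-4) + (-5)·4
  = -12 + 0 - 20
  = -32
Equation: 4x - 5z = -32

4x - 5z = -32


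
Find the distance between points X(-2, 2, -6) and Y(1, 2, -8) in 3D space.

d = √[(x₂-x₁)² + (y₂-y₁)² + (z₂-z₁)²]
  = √[3² + 0² + (-2)²]
  = √[9 + 0 + 4]
  = √13
  ≈ 3.606

3.606


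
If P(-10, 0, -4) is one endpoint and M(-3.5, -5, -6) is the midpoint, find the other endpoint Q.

Q = 2M - P
  = (2·(-3.5) - (-10), 2·(-5) - 0, 2·(-6) - (-4))
  = (-7 + 10, -10 + 0, -12 + 4)
  = (3, -10, -8)

(3, -10, -8)


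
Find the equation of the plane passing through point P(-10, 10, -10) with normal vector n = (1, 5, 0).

The plane through P with normal n = (a, b, c) satisfies n·(r - P) = 0,
i.e. ax + by + cz = a·x₀ + b·y₀ + c·z₀.
d = 1·(-10) + 5·10 + 0·(-10)
  = -10 + 50 + 0
  = 40
Equation: x + 5y = 40

x + 5y = 40


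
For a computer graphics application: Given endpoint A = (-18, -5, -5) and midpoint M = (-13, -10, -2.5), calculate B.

B = 2M - A
  = (2·(-13) - (-18), 2·(-10) - (-5), 2·(-2.5) - (-5))
  = (-26 + 18, -20 + 5, -5 + 5)
  = (-8, -15, 0)

(-8, -15, 0)


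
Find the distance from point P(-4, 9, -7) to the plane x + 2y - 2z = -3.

distance = |a·x₀ + b·y₀ + c·z₀ - d| / √(a² + b² + c²)
  = |1·(-4) + 2·9 + (-2)·(-7) - (-3)| / √(1² + 2² + (-2)²)
  = |-4 + 18 + 14 + 3| / √(1 + 4 + 4)
  = |31| / √9
  = 31 / 3
  ≈ 10.33

10.33


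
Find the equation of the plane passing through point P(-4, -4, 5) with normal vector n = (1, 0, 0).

The plane through P with normal n = (a, b, c) satisfies n·(r - P) = 0,
i.e. ax + by + cz = a·x₀ + b·y₀ + c·z₀.
d = 1·(-4) + 0·(-4) + 0·5
  = -4 + 0 + 0
  = -4
Equation: x = -4

x = -4


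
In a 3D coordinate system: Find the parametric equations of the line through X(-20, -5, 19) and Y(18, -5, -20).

Direction vector d = Y - X = (18 + 20, -5 + 5, -20 - 19) = (38, 0, -39)
Parametric form r = X + t·d:
x = -20 + 38t, y = -5, z = 19 - 39t

x = -20 + 38t, y = -5, z = 19 - 39t


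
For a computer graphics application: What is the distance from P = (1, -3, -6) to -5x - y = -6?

distance = |a·x₀ + b·y₀ + c·z₀ - d| / √(a² + b² + c²)
  = |(-5)·1 + (-1)·(-3) + 0·(-6) - (-6)| / √((-5)² + (-1)² + 0²)
  = |-5 + 3 + 0 + 6| / √(25 + 1 + 0)
  = |4| / √26
  = 4 / 5.099
  ≈ 0.7845

0.7845


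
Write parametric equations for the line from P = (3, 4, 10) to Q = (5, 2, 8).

Direction vector d = Q - P = (5 - 3, 2 - 4, 8 - 10) = (2, -2, -2)
Parametric form r = P + t·d:
x = 3 + 2t, y = 4 - 2t, z = 10 - 2t

x = 3 + 2t, y = 4 - 2t, z = 10 - 2t


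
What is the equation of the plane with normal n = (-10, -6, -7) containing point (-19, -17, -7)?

The plane through P with normal n = (a, b, c) satisfies n·(r - P) = 0,
i.e. ax + by + cz = a·x₀ + b·y₀ + c·z₀.
d = (-10)·(-19) + (-6)·(-17) + (-7)·(-7)
  = 190 + 102 + 49
  = 341
Equation: -10x - 6y - 7z = 341

-10x - 6y - 7z = 341


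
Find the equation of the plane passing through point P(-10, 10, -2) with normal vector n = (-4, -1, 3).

The plane through P with normal n = (a, b, c) satisfies n·(r - P) = 0,
i.e. ax + by + cz = a·x₀ + b·y₀ + c·z₀.
d = (-4)·(-10) + (-1)·10 + 3·(-2)
  = 40 - 10 - 6
  = 24
Equation: -4x - y + 3z = 24

-4x - y + 3z = 24


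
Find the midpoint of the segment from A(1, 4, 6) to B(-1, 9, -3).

M = ((x₁+x₂)/2, (y₁+y₂)/2, (z₁+z₂)/2)
  = ((1 - 1)/2, (4 + 9)/2, (6 - 3)/2)
  = (0/2, 13/2, 3/2)
  = (0, 6.5, 1.5)

(0, 6.5, 1.5)


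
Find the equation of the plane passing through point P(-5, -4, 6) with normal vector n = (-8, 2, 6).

The plane through P with normal n = (a, b, c) satisfies n·(r - P) = 0,
i.e. ax + by + cz = a·x₀ + b·y₀ + c·z₀.
d = (-8)·(-5) + 2·(-4) + 6·6
  = 40 - 8 + 36
  = 68
Equation: -8x + 2y + 6z = 68

-8x + 2y + 6z = 68


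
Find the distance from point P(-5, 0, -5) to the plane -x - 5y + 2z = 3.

distance = |a·x₀ + b·y₀ + c·z₀ - d| / √(a² + b² + c²)
  = |(-1)·(-5) + (-5)·0 + 2·(-5) - 3| / √((-1)² + (-5)² + 2²)
  = |5 + 0 - 10 - 3| / √(1 + 25 + 4)
  = |-8| / √30
  = 8 / 5.477
  ≈ 1.461

1.461


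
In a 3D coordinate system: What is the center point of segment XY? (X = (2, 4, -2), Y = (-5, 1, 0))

M = ((x₁+x₂)/2, (y₁+y₂)/2, (z₁+z₂)/2)
  = ((2 - 5)/2, (4 + 1)/2, (-2 + 0)/2)
  = (-3/2, 5/2, -2/2)
  = (-1.5, 2.5, -1)

(-1.5, 2.5, -1)


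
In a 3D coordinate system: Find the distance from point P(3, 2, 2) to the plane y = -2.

distance = |a·x₀ + b·y₀ + c·z₀ - d| / √(a² + b² + c²)
  = |0·3 + 1·2 + 0·2 - (-2)| / √(0² + 1² + 0²)
  = |0 + 2 + 0 + 2| / √(0 + 1 + 0)
  = |4| / √1
  = 4 / 1
  ≈ 4

4


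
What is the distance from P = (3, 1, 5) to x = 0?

distance = |a·x₀ + b·y₀ + c·z₀ - d| / √(a² + b² + c²)
  = |1·3 + 0·1 + 0·5 - 0| / √(1² + 0² + 0²)
  = |3 + 0 + 0 + 0| / √(1 + 0 + 0)
  = |3| / √1
  = 3 / 1
  ≈ 3

3


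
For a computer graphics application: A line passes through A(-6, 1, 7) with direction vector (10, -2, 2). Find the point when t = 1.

P(t) = A + t·d
  = (-6 + 10·1, 1 + (-2)·1, 7 + 2·1)
  = (-6 + 10, 1 - 2, 7 + 2)
  = (4, -1, 9)

(4, -1, 9)


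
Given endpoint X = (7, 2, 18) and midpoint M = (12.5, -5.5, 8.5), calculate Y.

Y = 2M - X
  = (2·12.5 - 7, 2·(-5.5) - 2, 2·8.5 - 18)
  = (25 - 7, -11 - 2, 17 - 18)
  = (18, -13, -1)

(18, -13, -1)


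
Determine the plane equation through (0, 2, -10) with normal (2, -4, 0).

The plane through P with normal n = (a, b, c) satisfies n·(r - P) = 0,
i.e. ax + by + cz = a·x₀ + b·y₀ + c·z₀.
d = 2·0 + (-4)·2 + 0·(-10)
  = 0 - 8 + 0
  = -8
Equation: 2x - 4y = -8

2x - 4y = -8


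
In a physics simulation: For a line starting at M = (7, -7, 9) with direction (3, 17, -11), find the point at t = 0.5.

P(t) = M + t·d
  = (7 + 3·0.5, -7 + 17·0.5, 9 + (-11)·0.5)
  = (7 + 1.5, -7 + 8.5, 9 - 5.5)
  = (8.5, 1.5, 3.5)

(8.5, 1.5, 3.5)


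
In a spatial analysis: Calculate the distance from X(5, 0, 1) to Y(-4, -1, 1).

d = √[(x₂-x₁)² + (y₂-y₁)² + (z₂-z₁)²]
  = √[(-9)² + (-1)² + 0²]
  = √[81 + 1 + 0]
  = √82
  ≈ 9.055

9.055


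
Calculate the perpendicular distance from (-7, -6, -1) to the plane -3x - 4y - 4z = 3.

distance = |a·x₀ + b·y₀ + c·z₀ - d| / √(a² + b² + c²)
  = |(-3)·(-7) + (-4)·(-6) + (-4)·(-1) - 3| / √((-3)² + (-4)² + (-4)²)
  = |21 + 24 + 4 - 3| / √(9 + 16 + 16)
  = |46| / √41
  = 46 / 6.403
  ≈ 7.184

7.184


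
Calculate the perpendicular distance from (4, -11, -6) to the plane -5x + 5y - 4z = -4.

distance = |a·x₀ + b·y₀ + c·z₀ - d| / √(a² + b² + c²)
  = |(-5)·4 + 5·(-11) + (-4)·(-6) - (-4)| / √((-5)² + 5² + (-4)²)
  = |-20 - 55 + 24 + 4| / √(25 + 25 + 16)
  = |-47| / √66
  = 47 / 8.124
  ≈ 5.785

5.785


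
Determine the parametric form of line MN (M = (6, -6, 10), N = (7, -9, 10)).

Direction vector d = N - M = (7 - 6, -9 + 6, 10 - 10) = (1, -3, 0)
Parametric form r = M + t·d:
x = 6 + t, y = -6 - 3t, z = 10

x = 6 + t, y = -6 - 3t, z = 10


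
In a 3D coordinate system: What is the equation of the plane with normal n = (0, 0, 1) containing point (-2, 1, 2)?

The plane through P with normal n = (a, b, c) satisfies n·(r - P) = 0,
i.e. ax + by + cz = a·x₀ + b·y₀ + c·z₀.
d = 0·(-2) + 0·1 + 1·2
  = 0 + 0 + 2
  = 2
Equation: z = 2

z = 2


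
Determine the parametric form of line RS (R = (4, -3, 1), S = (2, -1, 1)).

Direction vector d = S - R = (2 - 4, -1 + 3, 1 - 1) = (-2, 2, 0)
Parametric form r = R + t·d:
x = 4 - 2t, y = -3 + 2t, z = 1

x = 4 - 2t, y = -3 + 2t, z = 1


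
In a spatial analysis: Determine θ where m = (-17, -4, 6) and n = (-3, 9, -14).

m·n = (-17)·(-3) + (-4)·9 + 6·(-14) = 51 - 36 - 84 = -69
|m| = √((-17)² + (-4)² + 6²) = √341 ≈ 18.47
|n| = √((-3)² + 9² + (-14)²) = √286 ≈ 16.91
cos θ = (m·n)/(|m||n|) = -69/(18.47·16.91) ≈ -0.2209
θ = arccos(-0.2209) ≈ 102.8°

102.8°


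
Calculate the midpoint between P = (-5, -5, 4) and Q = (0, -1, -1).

M = ((x₁+x₂)/2, (y₁+y₂)/2, (z₁+z₂)/2)
  = ((-5 + 0)/2, (-5 - 1)/2, (4 - 1)/2)
  = (-5/2, -6/2, 3/2)
  = (-2.5, -3, 1.5)

(-2.5, -3, 1.5)


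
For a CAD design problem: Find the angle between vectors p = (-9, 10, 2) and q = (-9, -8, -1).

p·q = (-9)·(-9) + 10·(-8) + 2·(-1) = 81 - 80 - 2 = -1
|p| = √((-9)² + 10² + 2²) = √185 ≈ 13.6
|q| = √((-9)² + (-8)² + (-1)²) = √146 ≈ 12.08
cos θ = (p·q)/(|p||q|) = -1/(13.6·12.08) ≈ -0.006085
θ = arccos(-0.006085) ≈ 90.35°

90.35°
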